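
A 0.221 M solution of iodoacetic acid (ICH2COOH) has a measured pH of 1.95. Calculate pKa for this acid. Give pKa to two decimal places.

pKa = 3.22

[H+] = 10^(-1.95) = 1.12 × 10^-2 M
At equilibrium [HA] = 0.221 − 1.12 × 10^-2 = 2.10 × 10^-1 M
Ka = [H+][A-]/[HA] = (1.12 × 10^-2)² / 2.10 × 10^-1 = 5.97 × 10^-4
pKa = -log(5.97 × 10^-4) = 3.22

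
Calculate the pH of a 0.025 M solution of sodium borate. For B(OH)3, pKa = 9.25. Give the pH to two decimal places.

pH = 10.82

B(OH)4- is the conjugate base of the weak acid B(OH)3.
Ka = 10^(−9.25) = 5.62 × 10^-10
Kb = Kw/Ka = 1.0×10^-14 / 5.62 × 10^-10 = 1.78 × 10^-5
Kb = [OH-]²/(0.025 − [OH-]) = 1.78 × 10^-5
Since Kb ≪ C₀, [OH-] ≈ √(Kb·C₀) = 6.67 × 10^-4 M.
([OH-]/C₀ = 2.7% < 5%, so the approximation holds.)
pOH = 3.18, so pH = 14.00 − pOH = 10.82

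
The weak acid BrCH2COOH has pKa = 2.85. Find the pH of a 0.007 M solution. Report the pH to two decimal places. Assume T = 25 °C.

pH = 2.60

BrCH2COOH ⇌ BrCH2COO- + H+
Ka = 10^(−2.85) = 1.41 × 10^-3
From the ICE table, Ka = [H+]²/(0.007 − [H+]) = 1.41 × 10^-3.
[H+] is not negligible relative to C₀; solve [H+]² + 0.00141·[H+] − 9.87e-06 = 0.
[H+] = [−0.00141 + √(0.00141² + 3.95e-05)]/2 = 2.51 × 10^-3 M
pH = −log(2.51 × 10^-3) = 2.60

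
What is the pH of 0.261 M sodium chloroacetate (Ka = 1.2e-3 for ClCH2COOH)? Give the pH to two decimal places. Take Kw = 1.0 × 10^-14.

pH = 8.17

ClCH2COO- is the conjugate base of the weak acid ClCH2COOH.
Kb = Kw/Ka = 1.0×10^-14 / 1.2 × 10^-3 = 8.33 × 10^-12
From the ICE table, Kb = x²/(0.261 − x) = 8.33 × 10^-12.
Neglecting x in the denominator: x = √(8.33 × 10^-12 × 0.261) = 1.47 × 10^-6 M
Check: 0.00056% ionized — well under 5%, approximation valid.
pOH = −log(1.47 × 10^-6) = 5.83; pH = 14.00 − 5.83 = 8.17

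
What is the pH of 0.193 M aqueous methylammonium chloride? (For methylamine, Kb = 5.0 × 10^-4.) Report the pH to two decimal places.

pH = 5.71

CH3NH3+ is the conjugate acid of the weak base CH3NH2.
Ka = Kw/Kb = 1.0×10^-14 / 5.0 × 10^-4 = 2.00 × 10^-11
From the ICE table, Ka = [H+]²/(0.193 − [H+]) = 2.00 × 10^-11.
Since Ka ≪ C₀, [H+] ≈ √(Ka·C₀) = 1.96 × 10^-6 M.
([H+]/C₀ = 0.001% < 5%, so the approximation holds.)
pH = −log[H+] = −log(1.96 × 10^-6) = 5.71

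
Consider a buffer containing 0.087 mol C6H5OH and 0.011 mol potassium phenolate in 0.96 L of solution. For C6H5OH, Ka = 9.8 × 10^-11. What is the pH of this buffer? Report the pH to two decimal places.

pH = 9.11

pKa = −log(9.8 × 10^-11) = 10.009
pH = pKa + log([A⁻]/[HA]) = 10.009 + log(0.011/0.087)
pH = 10.009 + (-0.898) = 9.11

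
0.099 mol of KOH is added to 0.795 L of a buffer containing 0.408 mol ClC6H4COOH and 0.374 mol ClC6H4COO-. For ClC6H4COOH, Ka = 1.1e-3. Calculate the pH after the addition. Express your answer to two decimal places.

OH- converts ClC6H4COOH to ClC6H4COO-: ClC6H4COOH → 0.309 mol, ClC6H4COO- → 0.473 mol.
pKa = −log(1.1 × 10^-3) = 2.959
Henderson–Hasselbalch with mole ratio 0.473/0.309: pH = 2.959 + (+0.185)

pH = 3.14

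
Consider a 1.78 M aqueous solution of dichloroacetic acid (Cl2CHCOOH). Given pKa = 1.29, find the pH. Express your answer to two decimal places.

Cl2CHCOOH ⇌ Cl2CHCOO- + H+
Ka = 10^(−1.29) = 5.13 × 10^-2
Ka = [H+]²/(1.78 − [H+]) = 5.13 × 10^-2
The 5% rule fails; solving [H+]² + Ka·[H+] − Ka·C₀ = 0 exactly:
[H+] = [−0.0513 + √(0.0513² + 0.365)]/2 = 2.78 × 10^-1 M
pH = −log[H+] = −log(2.78 × 10^-1) = 0.56

pH = 0.56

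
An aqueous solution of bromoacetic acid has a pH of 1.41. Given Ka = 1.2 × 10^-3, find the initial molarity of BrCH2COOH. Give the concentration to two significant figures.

[H+] = 10^(-1.41) = 3.89 × 10^-2 M = x
Ka = x²/(C₀ − x) ⇒ C₀ = x + x²/Ka
C₀ = 3.89 × 10^-2 + (3.89 × 10^-2)²/(1.2 × 10^-3) = 1.30 M

C₀ = 1.3 M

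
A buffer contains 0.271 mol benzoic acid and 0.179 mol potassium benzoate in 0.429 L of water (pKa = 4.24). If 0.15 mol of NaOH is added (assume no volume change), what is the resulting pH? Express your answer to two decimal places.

pH = 4.67

After neutralization: n(C6H5COOH) = 0.121 mol, n(C6H5COO-) = 0.329 mol.
pH = pKa + log(n_C6H5COO-/n_C6H5COOH) = 4.24 + log(0.329/0.121) = 4.24 + (+0.434)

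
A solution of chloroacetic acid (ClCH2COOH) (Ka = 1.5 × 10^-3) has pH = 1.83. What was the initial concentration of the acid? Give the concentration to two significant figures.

C₀ = 1.6 × 10^-1 M

[H+] = 10^(-1.83) = 1.48 × 10^-2 M = x
Ka = x²/(C₀ − x) ⇒ C₀ = x + x²/Ka
C₀ = 1.48 × 10^-2 + (1.48 × 10^-2)²/(1.5 × 10^-3) = 1.61 × 10^-1 M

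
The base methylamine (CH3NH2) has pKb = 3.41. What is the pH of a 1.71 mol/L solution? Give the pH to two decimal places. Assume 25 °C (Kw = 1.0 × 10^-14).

CH3NH2 + H2O ⇌ CH3NH3+ + OH-
Kb = 10^(−3.41) = 3.89 × 10^-4
From the ICE table, Kb = [OH-]²/(1.71 − [OH-]) = 3.89 × 10^-4.
Neglecting [OH-] in the denominator: [OH-] = √(3.89 × 10^-4 × 1.71) = 2.58 × 10^-2 M
pOH = −log(2.58 × 10^-2) = 1.59; pH = 14.00 − 1.59 = 12.41

pH = 12.41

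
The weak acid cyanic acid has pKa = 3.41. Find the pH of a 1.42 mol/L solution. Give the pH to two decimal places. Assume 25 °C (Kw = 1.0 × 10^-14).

HOCN ⇌ OCN- + H+
Ka = 10^(−3.41) = 3.89 × 10^-4
Let x = [H+] at equilibrium. Ka = x²/(1.42 − x).
Assume x ≪ 1.42: x ≈ √(3.89 × 10^-4 × 1.42) = 2.35 × 10^-2 M
Check: 1.7% ionized — well under 5%, approximation valid.
pH = −log(2.35 × 10^-2) = 1.63

pH = 1.63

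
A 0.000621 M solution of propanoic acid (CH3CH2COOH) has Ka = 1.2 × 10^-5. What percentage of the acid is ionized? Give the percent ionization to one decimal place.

13.0%

CH3CH2COOH ⇌ CH3CH2COO- + H+; let x = [H+] at equilibrium.
Ka = x²/(C₀ − x); solving the quadratic gives x = 8.05 × 10^-5 M.
Fraction ionized = 8.05 × 10^-5 / 0.000621 = 0.1296 → 13.0%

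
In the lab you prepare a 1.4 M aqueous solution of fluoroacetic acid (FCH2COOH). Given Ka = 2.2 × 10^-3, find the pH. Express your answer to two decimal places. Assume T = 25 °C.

pH = 1.26

FCH2COOH ⇌ FCH2COO- + H+
From the ICE table, Ka = x²/(1.4 − x) = 2.2 × 10^-3.
Neglecting x in the denominator: x = √(2.2 × 10^-3 × 1.4) = 5.55 × 10^-2 M
Check: 4% ionized — well under 5%, approximation valid.
pH = −log(5.55 × 10^-2) = 1.26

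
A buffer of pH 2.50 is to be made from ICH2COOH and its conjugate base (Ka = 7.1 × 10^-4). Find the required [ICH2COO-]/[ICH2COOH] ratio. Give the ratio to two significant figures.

ratio = 0.22

pKa = -log(7.1 × 10^-4) = 3.149
pH = pKa + log(r) ⇒ log(r) = 2.50 − 3.149 = -0.649
r = [ICH2COO-]/[ICH2COOH] = 10^(-0.649) = 0.224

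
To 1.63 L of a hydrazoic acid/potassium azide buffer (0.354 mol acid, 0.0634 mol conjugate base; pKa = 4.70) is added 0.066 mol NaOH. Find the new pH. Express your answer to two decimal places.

OH- converts HN3 to N3-: HN3 → 0.288 mol, N3- → 0.129 mol.
Henderson–Hasselbalch with mole ratio 0.129/0.288: pH = 4.70 + (-0.349)

pH = 4.35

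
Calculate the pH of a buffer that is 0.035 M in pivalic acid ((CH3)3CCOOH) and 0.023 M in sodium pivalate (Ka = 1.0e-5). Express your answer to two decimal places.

pH = 4.82

pKa = −log(1.0 × 10^-5) = 5.000
Henderson–Hasselbalch: pH = pKa + log([(CH3)3CCOO-]/[(CH3)3CCOOH]) = 5.000 + log(0.023/0.035)
pH = 5.000 + (-0.182) = 4.82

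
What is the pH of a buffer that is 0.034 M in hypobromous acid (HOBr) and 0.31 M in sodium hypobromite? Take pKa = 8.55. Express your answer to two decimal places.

pH = pKa + log([A⁻]/[HA]) = 8.55 + log(0.31/0.034)
pH = 8.55 + (+0.960) = 9.51

pH = 9.51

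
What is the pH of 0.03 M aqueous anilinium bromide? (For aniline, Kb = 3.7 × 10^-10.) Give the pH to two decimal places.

C6H5NH3+ is the conjugate acid of the weak base C6H5NH2.
Ka = Kw/Kb = 1.0×10^-14 / 3.7 × 10^-10 = 2.70 × 10^-5
From the ICE table, Ka = [H+]²/(0.03 − [H+]) = 2.70 × 10^-5.
Assume [H+] ≪ 0.03: [H+] ≈ √(2.70 × 10^-5 × 0.03) = 9.00 × 10^-4 M
Check: 3% ionized — well under 5%, approximation valid.
pH = −log[H+] = −log(9.00 × 10^-4) = 3.05

pH = 3.05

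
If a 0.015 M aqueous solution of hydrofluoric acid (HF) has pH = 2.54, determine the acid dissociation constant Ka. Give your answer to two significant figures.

Ka = 6.9 × 10^-4

[H+] = 10^(-2.54) = 2.88 × 10^-3 M
At equilibrium [HA] = 0.015 − 2.88 × 10^-3 = 1.21 × 10^-2 M
Ka = [H+][A-]/[HA] = (2.88 × 10^-3)² / 1.21 × 10^-2 = 6.9 × 10^-4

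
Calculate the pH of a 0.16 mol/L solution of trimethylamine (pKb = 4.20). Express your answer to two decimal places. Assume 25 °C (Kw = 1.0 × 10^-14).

pH = 11.50

(CH3)3N + H2O ⇌ (CH3)3NH+ + OH-
Kb = 10^(−4.20) = 6.31 × 10^-5
From the ICE table, Kb = x²/(0.16 − x) = 6.31 × 10^-5.
Since Kb ≪ C₀, x ≈ √(Kb·C₀) = 3.18 × 10^-3 M.
(x/C₀ = 2% < 5%, so the approximation holds.)
pOH = −log(3.18 × 10^-3) = 2.50; pH = 14.00 − 2.50 = 11.50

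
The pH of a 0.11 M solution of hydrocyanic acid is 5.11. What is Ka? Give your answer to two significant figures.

Ka = 5.5 × 10^-10

[H+] = 10^(-5.11) = 7.76 × 10^-6 M
At equilibrium [HA] = 0.11 − 7.76 × 10^-6 = 1.10 × 10^-1 M
Ka = [H+][A-]/[HA] = (7.76 × 10^-6)² / 1.10 × 10^-1 = 5.5 × 10^-10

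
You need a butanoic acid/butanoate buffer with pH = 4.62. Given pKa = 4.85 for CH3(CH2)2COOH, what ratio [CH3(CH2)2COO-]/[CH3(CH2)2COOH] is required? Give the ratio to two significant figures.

pH = pKa + log(r) ⇒ log(r) = 4.62 − 4.85 = -0.23
r = [CH3(CH2)2COO-]/[CH3(CH2)2COOH] = 10^(-0.23) = 0.589

ratio = 0.59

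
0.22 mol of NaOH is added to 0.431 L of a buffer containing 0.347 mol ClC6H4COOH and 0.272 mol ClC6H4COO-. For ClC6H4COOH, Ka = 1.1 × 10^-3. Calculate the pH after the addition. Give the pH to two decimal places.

OH- converts ClC6H4COOH to ClC6H4COO-: ClC6H4COOH → 0.127 mol, ClC6H4COO- → 0.492 mol.
pKa = −log(1.1 × 10^-3) = 2.959
pH = pKa + log(n_ClC6H4COO-/n_ClC6H4COOH) = 2.959 + log(0.492/0.127) = 2.959 + (+0.588)

pH = 3.55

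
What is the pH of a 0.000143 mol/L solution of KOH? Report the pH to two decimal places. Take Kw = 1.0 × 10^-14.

pH = 10.16

KOH is a strong base; [OH-] = 0.000143 M.
pOH = -log(0.000143) = 3.84
pH = 14.00 - 3.84 = 10.16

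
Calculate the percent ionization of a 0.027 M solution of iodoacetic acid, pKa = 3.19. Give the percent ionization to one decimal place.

ICH2COOH ⇌ ICH2COO- + H+; let x = [H+] at equilibrium.
Ka = 10^(−3.19) = 6.46 × 10^-4
Solve x² + 0.000646x − 1.74e-05 = 0 → x = 3.87 × 10^-3 M
% ionization = x/C₀ × 100% = 3.87 × 10^-3/0.027 × 100% = 14.3%

14.3%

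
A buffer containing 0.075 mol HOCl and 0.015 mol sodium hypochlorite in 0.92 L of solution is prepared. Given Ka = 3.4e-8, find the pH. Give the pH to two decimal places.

pKa = −log(3.4 × 10^-8) = 7.469
Using pH = pKa + log([base]/[acid]) with [base]/[acid] = 0.015/0.075:
pH = 7.469 + (-0.699) = 6.77

pH = 6.77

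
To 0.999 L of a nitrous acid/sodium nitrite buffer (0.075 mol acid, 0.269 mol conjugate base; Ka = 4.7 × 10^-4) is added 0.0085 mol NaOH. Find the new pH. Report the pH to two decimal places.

OH- converts HNO2 to NO2-: HNO2 → 0.0665 mol, NO2- → 0.278 mol.
pKa = −log(4.7 × 10^-4) = 3.328
pH = pKa + log([A⁻]/[HA]) = 3.328 + log(0.278/0.0665) = 3.328 +0.621

pH = 3.95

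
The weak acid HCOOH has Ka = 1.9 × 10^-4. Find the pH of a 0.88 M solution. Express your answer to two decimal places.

HCOOH ⇌ HCOO- + H+
From the ICE table, Ka = [H+]²/(0.88 − [H+]) = 1.9 × 10^-4.
Assume [H+] ≪ 0.88: [H+] ≈ √(1.9 × 10^-4 × 0.88) = 1.29 × 10^-2 M
([H+]/C₀ = 1.5% < 5%, so the approximation holds.)
pH = −log[H+] = −log(1.29 × 10^-2) = 1.89

pH = 1.89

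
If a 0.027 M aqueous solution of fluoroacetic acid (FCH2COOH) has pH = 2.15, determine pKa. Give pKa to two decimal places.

pKa = 2.60

[H+] = 10^(-2.15) = 7.08 × 10^-3 M
At equilibrium [HA] = 0.027 − 7.08 × 10^-3 = 1.99 × 10^-2 M
Ka = [H+][A-]/[HA] = (7.08 × 10^-3)² / 1.99 × 10^-2 = 2.52 × 10^-3
pKa = -log(2.52 × 10^-3) = 2.60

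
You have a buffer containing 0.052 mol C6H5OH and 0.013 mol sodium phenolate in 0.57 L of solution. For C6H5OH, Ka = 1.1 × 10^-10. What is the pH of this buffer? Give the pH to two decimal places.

pKa = −log(1.1 × 10^-10) = 9.959
Using pH = pKa + log([base]/[acid]) with [base]/[acid] = 0.013/0.052:
pH = 9.959 + (-0.602) = 9.36

pH = 9.36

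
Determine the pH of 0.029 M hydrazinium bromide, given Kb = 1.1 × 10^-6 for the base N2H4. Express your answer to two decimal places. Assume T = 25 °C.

pH = 4.79

N2H5+ is the conjugate acid of the weak base N2H4.
Ka = Kw/Kb = 1.0×10^-14 / 1.1 × 10^-6 = 9.09 × 10^-9
Ka = x²/(0.029 − x) = 9.09 × 10^-9
Neglecting x in the denominator: x = √(9.09 × 10^-9 × 0.029) = 1.62 × 10^-5 M
(x/C₀ = 0.056% < 5%, so the approximation holds.)
pH = −log(1.62 × 10^-5) = 4.79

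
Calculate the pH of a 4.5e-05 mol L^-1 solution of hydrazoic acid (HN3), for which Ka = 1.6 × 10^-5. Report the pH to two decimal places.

pH = 4.70

HN3 ⇌ N3- + H+
From the ICE table, Ka = x²/(4.5e-05 − x) = 1.6 × 10^-5.
The 5% rule fails; solving x² + Ka·x − Ka·C₀ = 0 exactly:
x = (−Ka + √(Ka² + 4·Ka·C₀))/2 = 2.00 × 10^-5 M
pH = −log[H+] = −log(2.00 × 10^-5) = 4.70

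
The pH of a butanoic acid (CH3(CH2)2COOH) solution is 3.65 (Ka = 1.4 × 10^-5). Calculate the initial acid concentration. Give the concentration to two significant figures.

[H+] = 10^(-3.65) = 2.24 × 10^-4 M = x
Ka = x²/(C₀ − x) ⇒ C₀ = x + x²/Ka
C₀ = 2.24 × 10^-4 + (2.24 × 10^-4)²/(1.4 × 10^-5) = 3.81 × 10^-3 M

C₀ = 3.8 × 10^-3 M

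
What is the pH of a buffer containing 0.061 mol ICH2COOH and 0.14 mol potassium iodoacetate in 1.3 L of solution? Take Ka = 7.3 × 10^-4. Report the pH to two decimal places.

pKa = −log(7.3 × 10^-4) = 3.137
Henderson–Hasselbalch: pH = pKa + log([ICH2COO-]/[ICH2COOH]) = 3.137 + log(0.14/0.061)
pH = 3.137 + (+0.361) = 3.50

pH = 3.50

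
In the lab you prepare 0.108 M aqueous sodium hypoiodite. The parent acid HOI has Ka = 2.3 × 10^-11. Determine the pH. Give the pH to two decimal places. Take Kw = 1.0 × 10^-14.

OI- is the conjugate base of the weak acid HOI.
Kb = Kw/Ka = 1.0×10^-14 / 2.3 × 10^-11 = 4.35 × 10^-4
From the ICE table, Kb = [OH-]²/(0.108 − [OH-]) = 4.35 × 10^-4.
The 5% rule fails; solving [OH-]² + Kb·[OH-] − Kb·C₀ = 0 exactly:
[OH-] = (−Kb + √(Kb² + 4·Kb·C₀))/2 = 6.64 × 10^-3 M
pOH = 2.18, so pH = 14.00 − pOH = 11.82

pH = 11.82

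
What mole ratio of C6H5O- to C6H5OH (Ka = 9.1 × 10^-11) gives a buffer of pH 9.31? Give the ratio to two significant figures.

pKa = -log(9.1 × 10^-11) = 10.041
pH = pKa + log(r) ⇒ log(r) = 9.31 − 10.041 = -0.731
r = [C6H5O-]/[C6H5OH] = 10^(-0.731) = 0.186

ratio = 0.19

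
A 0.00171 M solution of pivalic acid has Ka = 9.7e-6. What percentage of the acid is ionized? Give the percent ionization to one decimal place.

7.3%

(CH3)3CCOOH ⇌ (CH3)3CCOO- + H+; let x = [H+] at equilibrium.
Ka = x²/(C₀ − x); solving the quadratic gives x = 1.24 × 10^-4 M.
% ionization = x/C₀ × 100% = 1.24 × 10^-4/0.00171 × 100% = 7.3%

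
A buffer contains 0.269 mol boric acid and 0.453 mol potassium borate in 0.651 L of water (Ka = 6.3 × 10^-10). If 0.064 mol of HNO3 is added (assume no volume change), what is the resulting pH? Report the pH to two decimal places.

After neutralization: n(B(OH)3) = 0.333 mol, n(B(OH)4-) = 0.389 mol.
pKa = −log(6.3 × 10^-10) = 9.201
pH = pKa + log([A⁻]/[HA]) = 9.201 + log(0.389/0.333) = 9.201 +0.068

pH = 9.27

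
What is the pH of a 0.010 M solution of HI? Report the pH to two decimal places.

HI is a strong acid and dissociates completely, so [H+] = 0.010 M.
pH = -log(0.01) = 2.00

pH = 2.00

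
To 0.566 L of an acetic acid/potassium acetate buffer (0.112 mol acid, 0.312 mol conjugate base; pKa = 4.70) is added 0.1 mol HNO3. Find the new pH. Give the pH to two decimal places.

pH = 4.70

After neutralization: n(CH3COOH) = 0.212 mol, n(CH3COO-) = 0.212 mol.
pH = pKa + log([A⁻]/[HA]) = 4.70 + log(0.212/0.212) = 4.70 +0.000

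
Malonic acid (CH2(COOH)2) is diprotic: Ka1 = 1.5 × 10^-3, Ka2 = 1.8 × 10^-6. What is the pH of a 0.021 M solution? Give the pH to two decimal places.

Since Ka1 ≫ Ka2, the first ionization dominates [H+].
Ka1 = x²/(0.021 − x) = 1.5 × 10^-3
Solving the quadratic: x = (−Ka1 + √(Ka1² + 4·Ka1·C₀))/2 = 4.91 × 10^-3 M
pH = −log(4.91 × 10^-3) = 2.31

pH = 2.31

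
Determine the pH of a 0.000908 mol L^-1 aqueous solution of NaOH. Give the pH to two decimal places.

NaOH is a strong base; [OH-] = 0.000908 M.
pOH = -log(0.000908) = 3.04
pH = 14.00 - 3.04 = 10.96

pH = 10.96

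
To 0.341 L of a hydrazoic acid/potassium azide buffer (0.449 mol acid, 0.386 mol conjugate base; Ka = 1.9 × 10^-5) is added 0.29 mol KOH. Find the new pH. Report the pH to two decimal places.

pH = 5.35

After neutralization: n(HN3) = 0.159 mol, n(N3-) = 0.676 mol.
pKa = −log(1.9 × 10^-5) = 4.721
pH = pKa + log(n_N3-/n_HN3) = 4.721 + log(0.676/0.159) = 4.721 + (+0.629)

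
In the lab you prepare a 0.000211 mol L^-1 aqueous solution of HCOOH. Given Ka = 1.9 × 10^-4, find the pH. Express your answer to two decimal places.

HCOOH ⇌ HCOO- + H+
Let x = [H+] at equilibrium. Ka = x²/(0.000211 − x).
x is not negligible relative to C₀; solve x² + 0.00019·x − 4.01e-08 = 0.
x = [−0.00019 + √(0.00019² + 1.6e-07)]/2 = 1.27 × 10^-4 M
pH = −log[H+] = −log(1.27 × 10^-4) = 3.90

pH = 3.90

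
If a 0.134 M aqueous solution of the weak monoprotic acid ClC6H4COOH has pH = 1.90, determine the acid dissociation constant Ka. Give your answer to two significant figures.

[H+] = 10^(-1.90) = 1.26 × 10^-2 M
At equilibrium [HA] = 0.134 − 1.26 × 10^-2 = 1.21 × 10^-1 M
Ka = [H+][A-]/[HA] = (1.26 × 10^-2)² / 1.21 × 10^-1 = 1.3 × 10^-3

Ka = 1.3 × 10^-3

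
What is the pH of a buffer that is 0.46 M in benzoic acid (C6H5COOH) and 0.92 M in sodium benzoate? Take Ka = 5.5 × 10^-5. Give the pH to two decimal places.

pKa = −log(5.5 × 10^-5) = 4.260
Using pH = pKa + log([base]/[acid]) with [base]/[acid] = 0.92/0.46:
pH = 4.260 + (+0.301) = 4.56

pH = 4.56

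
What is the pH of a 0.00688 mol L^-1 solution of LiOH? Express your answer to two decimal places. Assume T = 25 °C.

pH = 11.84

LiOH is a strong base; [OH-] = 0.00688 M.
pOH = -log(0.00688) = 2.16
pH = 14.00 - 2.16 = 11.84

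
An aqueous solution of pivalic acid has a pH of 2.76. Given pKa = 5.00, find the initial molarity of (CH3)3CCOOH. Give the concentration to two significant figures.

[H+] = 10^(-2.76) = 1.74 × 10^-3 M = x
Ka = 10^(−5.00) = 1.00 × 10^-5
Ka = x²/(C₀ − x) ⇒ C₀ = x + x²/Ka
C₀ = 1.74 × 10^-3 + (1.74 × 10^-3)²/(1.00 × 10^-5) = 3.04 × 10^-1 M

C₀ = 3.0 × 10^-1 M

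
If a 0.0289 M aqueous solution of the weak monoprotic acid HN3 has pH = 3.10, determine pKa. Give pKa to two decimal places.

pKa = 4.65

[H+] = 10^(-3.10) = 7.94 × 10^-4 M
At equilibrium [HA] = 0.0289 − 7.94 × 10^-4 = 2.81 × 10^-2 M
Ka = [H+][A-]/[HA] = (7.94 × 10^-4)² / 2.81 × 10^-2 = 2.24 × 10^-5
pKa = -log(2.24 × 10^-5) = 4.65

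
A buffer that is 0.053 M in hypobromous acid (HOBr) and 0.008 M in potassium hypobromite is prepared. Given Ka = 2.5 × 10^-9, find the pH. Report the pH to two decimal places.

pH = 7.78

pKa = −log(2.5 × 10^-9) = 8.602
Using pH = pKa + log([base]/[acid]) with [base]/[acid] = 0.008/0.053:
pH = 8.602 + (-0.821) = 7.78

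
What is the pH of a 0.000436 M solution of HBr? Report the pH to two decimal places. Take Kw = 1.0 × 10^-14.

HBr is a strong acid and dissociates completely, so [H+] = 0.000436 M.
pH = -log(0.000436) = 3.36

pH = 3.36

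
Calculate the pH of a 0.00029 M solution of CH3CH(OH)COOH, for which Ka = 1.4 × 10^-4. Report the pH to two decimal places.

CH3CH(OH)COOH ⇌ CH3CH(OH)COO- + H+
From the ICE table, Ka = x²/(0.00029 − x) = 1.4 × 10^-4.
x is not negligible relative to C₀; solve x² + 0.00014·x − 4.06e-08 = 0.
x = (−Ka + √(Ka² + 4·Ka·C₀))/2 = 1.43 × 10^-4 M
pH = −log(1.43 × 10^-4) = 3.84

pH = 3.84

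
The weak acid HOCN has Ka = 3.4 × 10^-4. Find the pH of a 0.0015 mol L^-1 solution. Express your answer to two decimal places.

pH = 3.25

HOCN ⇌ OCN- + H+
From the ICE table, Ka = x²/(0.0015 − x) = 3.4 × 10^-4.
Here C₀/Ka ≈ 4.41, so the small-x approximation fails. Use the quadratic:
x = [−0.00034 + √(0.00034² + 2.04e-06)]/2 = 5.64 × 10^-4 M
pH = −log[H+] = −log(5.64 × 10^-4) = 3.25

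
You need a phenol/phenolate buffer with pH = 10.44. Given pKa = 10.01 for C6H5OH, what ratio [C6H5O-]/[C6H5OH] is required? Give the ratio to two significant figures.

ratio = 2.7

pH = pKa + log(r) ⇒ log(r) = 10.44 − 10.01 = +0.43
r = [C6H5O-]/[C6H5OH] = 10^(+0.43) = 2.69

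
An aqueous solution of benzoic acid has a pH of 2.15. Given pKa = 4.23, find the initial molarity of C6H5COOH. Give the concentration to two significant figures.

[H+] = 10^(-2.15) = 7.08 × 10^-3 M = x
Ka = 10^(−4.23) = 5.89 × 10^-5
Ka = x²/(C₀ − x) ⇒ C₀ = x + x²/Ka
C₀ = 7.08 × 10^-3 + (7.08 × 10^-3)²/(5.89 × 10^-5) = 8.58 × 10^-1 M

C₀ = 8.6 × 10^-1 M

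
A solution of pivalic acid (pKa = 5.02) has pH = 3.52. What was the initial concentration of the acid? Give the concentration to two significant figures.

C₀ = 9.9 × 10^-3 M

[H+] = 10^(-3.52) = 3.02 × 10^-4 M = x
Ka = 10^(−5.02) = 9.55 × 10^-6
Ka = x²/(C₀ − x) ⇒ C₀ = x + x²/Ka
C₀ = 3.02 × 10^-4 + (3.02 × 10^-4)²/(9.55 × 10^-6) = 9.85 × 10^-3 M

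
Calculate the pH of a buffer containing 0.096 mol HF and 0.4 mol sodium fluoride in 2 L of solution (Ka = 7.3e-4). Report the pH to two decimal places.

pH = 3.76

pKa = −log(7.3 × 10^-4) = 3.137
pH = pKa + log([A⁻]/[HA]) = 3.137 + log(0.4/0.096)
pH = 3.137 + (+0.620) = 3.76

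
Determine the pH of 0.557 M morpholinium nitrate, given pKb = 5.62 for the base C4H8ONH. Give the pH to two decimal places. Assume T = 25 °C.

pH = 4.32

C4H8ONH2+ is the conjugate acid of the weak base C4H8ONH.
Kb = 10^(−5.62) = 2.40 × 10^-6
Ka = Kw/Kb = 1.0×10^-14 / 2.40 × 10^-6 = 4.17 × 10^-9
From the ICE table, Ka = x²/(0.557 − x) = 4.17 × 10^-9.
Since Ka ≪ C₀, x ≈ √(Ka·C₀) = 4.82 × 10^-5 M.
pH = −log(4.82 × 10^-5) = 4.32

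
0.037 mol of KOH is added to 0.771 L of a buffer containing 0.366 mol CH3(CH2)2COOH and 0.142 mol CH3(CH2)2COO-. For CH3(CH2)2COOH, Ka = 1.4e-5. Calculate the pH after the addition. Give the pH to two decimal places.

pH = 4.59

OH- converts CH3(CH2)2COOH to CH3(CH2)2COO-: CH3(CH2)2COOH → 0.329 mol, CH3(CH2)2COO- → 0.179 mol.
pKa = −log(1.4 × 10^-5) = 4.854
pH = pKa + log(n_CH3(CH2)2COO-/n_CH3(CH2)2COOH) = 4.854 + log(0.179/0.329) = 4.854 + (-0.264)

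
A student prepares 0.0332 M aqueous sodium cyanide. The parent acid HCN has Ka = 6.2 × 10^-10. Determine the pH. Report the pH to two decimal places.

CN- is the conjugate base of the weak acid HCN.
Kb = Kw/Ka = 1.0×10^-14 / 6.2 × 10^-10 = 1.61 × 10^-5
Let x = [OH-] at equilibrium. Kb = x²/(0.0332 − x).
Assume x ≪ 0.0332: x ≈ √(1.61 × 10^-5 × 0.0332) = 7.31 × 10^-4 M
(x/C₀ = 2.2% < 5%, so the approximation holds.)
pOH = 3.14, so pH = 14.00 − pOH = 10.86

pH = 10.86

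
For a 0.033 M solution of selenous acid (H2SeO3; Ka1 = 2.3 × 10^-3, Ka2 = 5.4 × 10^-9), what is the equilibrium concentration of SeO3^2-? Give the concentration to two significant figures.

5.4 × 10^-9 M

First ionization gives [H+] ≈ [HSeO3-] = 7.64 × 10^-3 M.
Second step: Ka2 = [H+][SeO3^2-]/[HSeO3-] ≈ [SeO3^2-] (since [H+] ≈ [HSeO3-]).
So [SeO3^2-] ≈ Ka2.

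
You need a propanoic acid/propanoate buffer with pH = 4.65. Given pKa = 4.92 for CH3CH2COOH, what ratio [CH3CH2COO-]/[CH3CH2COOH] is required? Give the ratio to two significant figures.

pH = pKa + log(r) ⇒ log(r) = 4.65 − 4.92 = -0.27
r = [CH3CH2COO-]/[CH3CH2COOH] = 10^(-0.27) = 0.537

ratio = 0.54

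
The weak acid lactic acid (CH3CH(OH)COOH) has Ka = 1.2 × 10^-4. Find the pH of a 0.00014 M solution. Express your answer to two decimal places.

CH3CH(OH)COOH ⇌ CH3CH(OH)COO- + H+
Let x = [H+] at equilibrium. Ka = x²/(0.00014 − x).
The 5% rule fails; solving x² + Ka·x − Ka·C₀ = 0 exactly:
x = [−0.00012 + √(0.00012² + 6.72e-08)]/2 = 8.28 × 10^-5 M
pH = −log(8.28 × 10^-5) = 4.08

pH = 4.08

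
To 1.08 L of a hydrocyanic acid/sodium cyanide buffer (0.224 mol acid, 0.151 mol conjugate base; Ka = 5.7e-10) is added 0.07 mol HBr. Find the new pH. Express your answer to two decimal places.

pH = 8.68

Added H+ converts CN- to HCN: HCN → 0.294 mol, CN- → 0.081 mol.
pKa = −log(5.7 × 10^-10) = 9.244
Henderson–Hasselbalch with mole ratio 0.081/0.294: pH = 9.244 + (-0.560)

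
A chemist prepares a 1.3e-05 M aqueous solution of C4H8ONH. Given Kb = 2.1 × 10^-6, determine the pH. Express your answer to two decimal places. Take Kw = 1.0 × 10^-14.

pH = 8.63

C4H8ONH + H2O ⇌ C4H8ONH2+ + OH-
From the ICE table, Kb = x²/(1.3e-05 − x) = 2.1 × 10^-6.
x is not negligible relative to C₀; solve x² + 2.1e-06·x − 2.73e-11 = 0.
x = [−2.1e-06 + √(2.1e-06² + 1.09e-10)]/2 = 4.28 × 10^-6 M
pOH = 5.37, so pH = 14.00 − pOH = 8.63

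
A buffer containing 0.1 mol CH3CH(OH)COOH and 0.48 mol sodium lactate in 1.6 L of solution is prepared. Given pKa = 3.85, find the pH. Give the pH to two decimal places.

pH = 4.53

pH = pKa + log([A⁻]/[HA]) = 3.85 + log(0.48/0.1)
pH = 3.85 + (+0.681) = 4.53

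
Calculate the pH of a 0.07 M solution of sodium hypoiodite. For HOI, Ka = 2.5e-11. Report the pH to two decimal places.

OI- is the conjugate base of the weak acid HOI.
Kb = Kw/Ka = 1.0×10^-14 / 2.5 × 10^-11 = 4.00 × 10^-4
Kb = [OH-]²/(0.07 − [OH-]) = 4.00 × 10^-4
Here C₀/Kb ≈ 175, so the small-[OH-] approximation fails. Use the quadratic:
[OH-] = [−0.0004 + √(0.0004² + 0.000112)]/2 = 5.10 × 10^-3 M
pOH = 2.29, so pH = 14.00 − pOH = 11.71

pH = 11.71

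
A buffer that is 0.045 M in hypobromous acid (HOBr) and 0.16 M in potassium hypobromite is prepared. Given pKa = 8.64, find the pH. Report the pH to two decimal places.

Using pH = pKa + log([base]/[acid]) with [base]/[acid] = 0.16/0.045:
pH = 8.64 + (+0.551) = 9.19

pH = 9.19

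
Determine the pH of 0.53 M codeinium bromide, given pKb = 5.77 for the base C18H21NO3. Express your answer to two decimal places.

pH = 4.25

C18H22NO3+ is the conjugate acid of the weak base C18H21NO3.
Kb = 10^(−5.77) = 1.70 × 10^-6
Ka = Kw/Kb = 1.0×10^-14 / 1.70 × 10^-6 = 5.88 × 10^-9
From the ICE table, Ka = [H+]²/(0.53 − [H+]) = 5.88 × 10^-9.
Assume [H+] ≪ 0.53: [H+] ≈ √(5.88 × 10^-9 × 0.53) = 5.58 × 10^-5 M
pH = −log(5.58 × 10^-5) = 4.25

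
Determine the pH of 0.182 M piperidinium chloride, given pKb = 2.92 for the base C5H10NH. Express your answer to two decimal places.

pH = 5.91

C5H10NH2+ is the conjugate acid of the weak base C5H10NH.
Kb = 10^(−2.92) = 1.20 × 10^-3
Ka = Kw/Kb = 1.0×10^-14 / 1.20 × 10^-3 = 8.33 × 10^-12
From the ICE table, Ka = x²/(0.182 − x) = 8.33 × 10^-12.
Since Ka ≪ C₀, x ≈ √(Ka·C₀) = 1.23 × 10^-6 M.
pH = −log[H+] = −log(1.23 × 10^-6) = 5.91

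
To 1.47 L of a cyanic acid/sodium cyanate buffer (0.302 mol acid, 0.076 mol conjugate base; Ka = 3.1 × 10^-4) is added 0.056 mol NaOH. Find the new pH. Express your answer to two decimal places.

pH = 3.24

After neutralization: n(HOCN) = 0.246 mol, n(OCN-) = 0.132 mol.
pKa = −log(3.1 × 10^-4) = 3.509
pH = pKa + log(n_OCN-/n_HOCN) = 3.509 + log(0.132/0.246) = 3.509 + (-0.270)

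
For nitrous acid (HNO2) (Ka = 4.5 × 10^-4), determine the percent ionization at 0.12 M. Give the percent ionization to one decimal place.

HNO2 ⇌ NO2- + H+; let x = [H+] at equilibrium.
Solve x² + 0.00045x − 5.4e-05 = 0 → x = 7.13 × 10^-3 M
Fraction ionized = 7.13 × 10^-3 / 0.12 = 0.0594 → 5.9%

5.9%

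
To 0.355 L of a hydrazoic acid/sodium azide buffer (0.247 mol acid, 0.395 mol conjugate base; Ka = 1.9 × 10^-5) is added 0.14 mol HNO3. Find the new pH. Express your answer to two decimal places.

After neutralization: n(HN3) = 0.387 mol, n(N3-) = 0.255 mol.
pKa = −log(1.9 × 10^-5) = 4.721
pH = pKa + log(n_N3-/n_HN3) = 4.721 + log(0.255/0.387) = 4.721 + (-0.181)

pH = 4.54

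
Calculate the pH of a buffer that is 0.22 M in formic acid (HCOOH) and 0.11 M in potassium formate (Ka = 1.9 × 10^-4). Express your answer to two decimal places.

pH = 3.42

pKa = −log(1.9 × 10^-4) = 3.721
pH = pKa + log([A⁻]/[HA]) = 3.721 + log(0.11/0.22)
pH = 3.721 + (-0.301) = 3.42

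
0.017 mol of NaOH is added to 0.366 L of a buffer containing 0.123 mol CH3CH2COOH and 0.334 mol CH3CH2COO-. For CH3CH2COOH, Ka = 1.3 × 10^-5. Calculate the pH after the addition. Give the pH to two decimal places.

pH = 5.41

OH- converts CH3CH2COOH to CH3CH2COO-: CH3CH2COOH → 0.106 mol, CH3CH2COO- → 0.351 mol.
pKa = −log(1.3 × 10^-5) = 4.886
pH = pKa + log(n_CH3CH2COO-/n_CH3CH2COOH) = 4.886 + log(0.351/0.106) = 4.886 + (+0.520)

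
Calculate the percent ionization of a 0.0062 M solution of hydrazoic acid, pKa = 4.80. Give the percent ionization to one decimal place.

4.9%

HN3 ⇌ N3- + H+; let x = [H+] at equilibrium.
Ka = 10^(−4.80) = 1.58 × 10^-5
Ka = x²/(C₀ − x); solving the quadratic gives x = 3.05 × 10^-4 M.
% ionization = x/C₀ × 100% = 3.05 × 10^-4/0.0062 × 100% = 4.9%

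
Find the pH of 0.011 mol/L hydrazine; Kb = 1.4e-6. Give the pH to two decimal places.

pH = 10.09

N2H4 + H2O ⇌ N2H5+ + OH-
From the ICE table, Kb = x²/(0.011 − x) = 1.4 × 10^-6.
Since Kb ≪ C₀, x ≈ √(Kb·C₀) = 1.24 × 10^-4 M.
pOH = 3.91, so pH = 14.00 − pOH = 10.09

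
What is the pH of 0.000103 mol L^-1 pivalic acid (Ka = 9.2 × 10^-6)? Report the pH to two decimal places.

pH = 4.58

(CH3)3CCOOH ⇌ (CH3)3CCOO- + H+
Let x = [H+] at equilibrium. Ka = x²/(0.000103 − x).
Here C₀/Ka ≈ 11.2, so the small-x approximation fails. Use the quadratic:
x = (−Ka + √(Ka² + 4·Ka·C₀))/2 = 2.65 × 10^-5 M
pH = −log(2.65 × 10^-5) = 4.58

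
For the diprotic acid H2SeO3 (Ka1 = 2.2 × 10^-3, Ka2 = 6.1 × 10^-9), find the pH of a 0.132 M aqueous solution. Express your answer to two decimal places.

pH = 1.80

Since Ka1 ≫ Ka2, the first ionization dominates [H+].
Ka1 = x²/(0.132 − x) = 2.2 × 10^-3
Solving the quadratic: x = (−Ka1 + √(Ka1² + 4·Ka1·C₀))/2 = 1.60 × 10^-2 M
pH = −log(1.60 × 10^-2) = 1.80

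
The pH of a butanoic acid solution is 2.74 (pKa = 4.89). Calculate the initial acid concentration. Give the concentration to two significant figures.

[H+] = 10^(-2.74) = 1.82 × 10^-3 M = x
Ka = 10^(−4.89) = 1.29 × 10^-5
Ka = x²/(C₀ − x) ⇒ C₀ = x + x²/Ka
C₀ = 1.82 × 10^-3 + (1.82 × 10^-3)²/(1.29 × 10^-5) = 2.59 × 10^-1 M

C₀ = 2.6 × 10^-1 M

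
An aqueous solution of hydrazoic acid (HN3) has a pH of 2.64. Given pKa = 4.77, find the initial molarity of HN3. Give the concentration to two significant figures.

C₀ = 3.1 × 10^-1 M

[H+] = 10^(-2.64) = 2.29 × 10^-3 M = x
Ka = 10^(−4.77) = 1.70 × 10^-5
Ka = x²/(C₀ − x) ⇒ C₀ = x + x²/Ka
C₀ = 2.29 × 10^-3 + (2.29 × 10^-3)²/(1.70 × 10^-5) = 3.11 × 10^-1 M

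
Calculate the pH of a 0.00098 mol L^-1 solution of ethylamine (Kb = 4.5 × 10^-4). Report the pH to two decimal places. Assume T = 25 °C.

C2H5NH2 + H2O ⇌ C2H5NH3+ + OH-
Kb = [OH-]²/(0.00098 − [OH-]) = 4.5 × 10^-4
[OH-] is not negligible relative to C₀; solve [OH-]² + 0.00045·[OH-] − 4.41e-07 = 0.
[OH-] = [−0.00045 + √(0.00045² + 1.76e-06)]/2 = 4.76 × 10^-4 M
pOH = −log(4.76 × 10^-4) = 3.32; pH = 14.00 − 3.32 = 10.68

pH = 10.68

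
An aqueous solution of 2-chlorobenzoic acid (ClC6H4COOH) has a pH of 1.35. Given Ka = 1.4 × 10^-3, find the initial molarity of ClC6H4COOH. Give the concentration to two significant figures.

[H+] = 10^(-1.35) = 4.47 × 10^-2 M = x
Ka = x²/(C₀ − x) ⇒ C₀ = x + x²/Ka
C₀ = 4.47 × 10^-2 + (4.47 × 10^-2)²/(1.4 × 10^-3) = 1.47 M

C₀ = 1.5 M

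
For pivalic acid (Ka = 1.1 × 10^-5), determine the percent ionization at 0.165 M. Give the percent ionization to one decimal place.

0.8%

(CH3)3CCOOH ⇌ (CH3)3CCOO- + H+; let x = [H+] at equilibrium.
x ≈ √(Ka·C₀) = √(1.1 × 10^-5 × 0.165) = 1.35 × 10^-3 M
Fraction ionized = 1.35 × 10^-3 / 0.165 = 0.0082 → 0.8%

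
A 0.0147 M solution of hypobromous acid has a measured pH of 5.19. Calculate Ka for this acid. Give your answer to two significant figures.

[H+] = 10^(-5.19) = 6.46 × 10^-6 M
At equilibrium [HA] = 0.0147 − 6.46 × 10^-6 = 1.47 × 10^-2 M
Ka = [H+][A-]/[HA] = (6.46 × 10^-6)² / 1.47 × 10^-2 = 2.8 × 10^-9

Ka = 2.8 × 10^-9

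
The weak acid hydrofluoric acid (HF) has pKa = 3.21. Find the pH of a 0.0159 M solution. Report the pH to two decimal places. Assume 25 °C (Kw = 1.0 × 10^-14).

pH = 2.55

HF ⇌ F- + H+
Ka = 10^(−3.21) = 6.17 × 10^-4
From the ICE table, Ka = x²/(0.0159 − x) = 6.17 × 10^-4.
Here C₀/Ka ≈ 25.8, so the small-x approximation fails. Use the quadratic:
x = [−0.000617 + √(0.000617² + 3.92e-05)]/2 = 2.84 × 10^-3 M
pH = −log(2.84 × 10^-3) = 2.55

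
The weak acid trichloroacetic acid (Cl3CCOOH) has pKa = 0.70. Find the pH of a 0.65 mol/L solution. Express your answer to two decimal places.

Cl3CCOOH ⇌ Cl3CCOO- + H+
Ka = 10^(−0.70) = 2.00 × 10^-1
From the ICE table, Ka = [H+]²/(0.65 − [H+]) = 2.00 × 10^-1.
Here C₀/Ka ≈ 3.25, so the small-[H+] approximation fails. Use the quadratic:
[H+] = [−0.2 + √(0.2² + 0.52)]/2 = 2.74 × 10^-1 M
pH = −log(2.74 × 10^-1) = 0.56

pH = 0.56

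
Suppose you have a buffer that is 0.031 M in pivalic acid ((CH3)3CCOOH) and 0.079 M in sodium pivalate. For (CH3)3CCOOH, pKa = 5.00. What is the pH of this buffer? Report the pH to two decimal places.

pH = 5.41

Using pH = pKa + log([base]/[acid]) with [base]/[acid] = 0.079/0.031:
pH = 5.00 + (+0.406) = 5.41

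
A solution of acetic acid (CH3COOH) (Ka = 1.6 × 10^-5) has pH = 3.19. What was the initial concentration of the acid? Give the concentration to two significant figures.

[H+] = 10^(-3.19) = 6.46 × 10^-4 M = x
Ka = x²/(C₀ − x) ⇒ C₀ = x + x²/Ka
C₀ = 6.46 × 10^-4 + (6.46 × 10^-4)²/(1.6 × 10^-5) = 2.67 × 10^-2 M

C₀ = 2.7 × 10^-2 M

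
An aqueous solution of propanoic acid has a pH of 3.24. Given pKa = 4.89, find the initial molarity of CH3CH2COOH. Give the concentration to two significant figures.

C₀ = 2.6 × 10^-2 M

[H+] = 10^(-3.24) = 5.75 × 10^-4 M = x
Ka = 10^(−4.89) = 1.29 × 10^-5
Ka = x²/(C₀ − x) ⇒ C₀ = x + x²/Ka
C₀ = 5.75 × 10^-4 + (5.75 × 10^-4)²/(1.29 × 10^-5) = 2.62 × 10^-2 M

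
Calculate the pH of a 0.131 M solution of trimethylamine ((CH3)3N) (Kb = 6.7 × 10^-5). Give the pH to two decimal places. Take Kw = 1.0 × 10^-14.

pH = 11.47

(CH3)3N + H2O ⇌ (CH3)3NH+ + OH-
From the ICE table, Kb = [OH-]²/(0.131 − [OH-]) = 6.7 × 10^-5.
Assume [OH-] ≪ 0.131: [OH-] ≈ √(6.7 × 10^-5 × 0.131) = 2.96 × 10^-3 M
pOH = −log(2.96 × 10^-3) = 2.53; pH = 14.00 − 2.53 = 11.47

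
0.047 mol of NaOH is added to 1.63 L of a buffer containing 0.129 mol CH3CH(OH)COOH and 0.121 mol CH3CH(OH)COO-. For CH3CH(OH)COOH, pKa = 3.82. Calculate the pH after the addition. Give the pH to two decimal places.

OH- converts CH3CH(OH)COOH to CH3CH(OH)COO-: CH3CH(OH)COOH → 0.082 mol, CH3CH(OH)COO- → 0.168 mol.
Henderson–Hasselbalch with mole ratio 0.168/0.082: pH = 3.82 + (+0.311)

pH = 4.13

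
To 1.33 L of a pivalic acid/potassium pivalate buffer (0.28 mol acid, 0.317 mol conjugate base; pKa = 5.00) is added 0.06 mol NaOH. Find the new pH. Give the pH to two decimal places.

pH = 5.23

OH- converts (CH3)3CCOOH to (CH3)3CCOO-: (CH3)3CCOOH → 0.22 mol, (CH3)3CCOO- → 0.377 mol.
pH = pKa + log([A⁻]/[HA]) = 5.00 + log(0.377/0.22) = 5.00 +0.234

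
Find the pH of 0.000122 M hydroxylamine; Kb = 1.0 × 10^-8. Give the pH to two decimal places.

NH2OH + H2O ⇌ NH3OH+ + OH-
From the ICE table, Kb = x²/(0.000122 − x) = 1.0 × 10^-8.
Neglecting x in the denominator: x = √(1.0 × 10^-8 × 0.000122) = 1.10 × 10^-6 M
Check: 0.91% ionized — well under 5%, approximation valid.
pOH = −log(1.10 × 10^-6) = 5.96; pH = 14.00 − 5.96 = 8.04

pH = 8.04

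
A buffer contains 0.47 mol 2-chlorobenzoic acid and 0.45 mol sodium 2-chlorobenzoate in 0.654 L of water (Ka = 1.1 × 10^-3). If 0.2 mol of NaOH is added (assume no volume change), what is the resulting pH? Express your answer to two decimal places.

OH- converts ClC6H4COOH to ClC6H4COO-: ClC6H4COOH → 0.27 mol, ClC6H4COO- → 0.65 mol.
pKa = −log(1.1 × 10^-3) = 2.959
Henderson–Hasselbalch with mole ratio 0.65/0.27: pH = 2.959 + (+0.382)

pH = 3.34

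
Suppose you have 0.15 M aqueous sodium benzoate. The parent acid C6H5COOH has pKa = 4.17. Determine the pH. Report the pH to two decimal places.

C6H5COO- is the conjugate base of the weak acid C6H5COOH.
Ka = 10^(−4.17) = 6.76 × 10^-5
Kb = Kw/Ka = 1.0×10^-14 / 6.76 × 10^-5 = 1.48 × 10^-10
From the ICE table, Kb = [OH-]²/(0.15 − [OH-]) = 1.48 × 10^-10.
Assume [OH-] ≪ 0.15: [OH-] ≈ √(1.48 × 10^-10 × 0.15) = 4.71 × 10^-6 M
([OH-]/C₀ = 0.0031% < 5%, so the approximation holds.)
pOH = −log(4.71 × 10^-6) = 5.33; pH = 14.00 − 5.33 = 8.67

pH = 8.67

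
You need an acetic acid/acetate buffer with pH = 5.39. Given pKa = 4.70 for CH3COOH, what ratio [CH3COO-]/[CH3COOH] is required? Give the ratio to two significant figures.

pH = pKa + log(r) ⇒ log(r) = 5.39 − 4.70 = +0.69
r = [CH3COO-]/[CH3COOH] = 10^(+0.69) = 4.9

ratio = 4.9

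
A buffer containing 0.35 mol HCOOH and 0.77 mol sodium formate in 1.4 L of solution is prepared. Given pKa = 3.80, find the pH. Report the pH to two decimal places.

pH = 4.14

pH = pKa + log([A⁻]/[HA]) = 3.80 + log(0.77/0.35)
pH = 3.80 + (+0.342) = 4.14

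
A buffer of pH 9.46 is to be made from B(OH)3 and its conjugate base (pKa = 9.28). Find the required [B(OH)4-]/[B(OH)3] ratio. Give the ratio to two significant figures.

pH = pKa + log(r) ⇒ log(r) = 9.46 − 9.28 = +0.18
r = [B(OH)4-]/[B(OH)3] = 10^(+0.18) = 1.51

ratio = 1.5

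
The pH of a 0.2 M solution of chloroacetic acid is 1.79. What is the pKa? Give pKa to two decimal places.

pKa = 2.84

[H+] = 10^(-1.79) = 1.62 × 10^-2 M
At equilibrium [HA] = 0.2 − 1.62 × 10^-2 = 1.84 × 10^-1 M
Ka = [H+][A-]/[HA] = (1.62 × 10^-2)² / 1.84 × 10^-1 = 1.43 × 10^-3
pKa = -log(1.43 × 10^-3) = 2.84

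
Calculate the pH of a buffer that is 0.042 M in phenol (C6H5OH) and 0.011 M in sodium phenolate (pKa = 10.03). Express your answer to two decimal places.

pH = pKa + log([A⁻]/[HA]) = 10.03 + log(0.011/0.042)
pH = 10.03 + (-0.582) = 9.45

pH = 9.45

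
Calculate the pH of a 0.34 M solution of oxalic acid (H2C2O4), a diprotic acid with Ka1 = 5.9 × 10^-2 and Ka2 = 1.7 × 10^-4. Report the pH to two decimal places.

Ka1 ≫ Ka2, so treat the first dissociation as the only significant source of H+.
Ka1 = x²/(0.34 − x) = 5.9 × 10^-2
Solving the quadratic: x = (−Ka1 + √(Ka1² + 4·Ka1·C₀))/2 = 1.15 × 10^-1 M
pH = −log(1.15 × 10^-1) = 0.94

pH = 0.94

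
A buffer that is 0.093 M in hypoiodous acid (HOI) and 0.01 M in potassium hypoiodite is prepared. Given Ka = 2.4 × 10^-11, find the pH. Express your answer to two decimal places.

pKa = −log(2.4 × 10^-11) = 10.620
Using pH = pKa + log([base]/[acid]) with [base]/[acid] = 0.01/0.093:
pH = 10.620 + (-0.968) = 9.65

pH = 9.65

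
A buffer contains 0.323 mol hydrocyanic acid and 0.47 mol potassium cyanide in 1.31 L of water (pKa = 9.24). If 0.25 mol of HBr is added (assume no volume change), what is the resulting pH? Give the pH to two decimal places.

Added H+ converts CN- to HCN: HCN → 0.573 mol, CN- → 0.22 mol.
pH = pKa + log([A⁻]/[HA]) = 9.24 + log(0.22/0.573) = 9.24 -0.416

pH = 8.82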